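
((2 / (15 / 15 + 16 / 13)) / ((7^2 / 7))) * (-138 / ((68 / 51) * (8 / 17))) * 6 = -137241 / 812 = -169.02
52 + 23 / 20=1063 / 20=53.15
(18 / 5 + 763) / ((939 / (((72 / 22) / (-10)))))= -22998 / 86075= -0.27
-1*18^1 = -18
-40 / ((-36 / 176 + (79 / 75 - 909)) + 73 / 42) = 308000 / 6979381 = 0.04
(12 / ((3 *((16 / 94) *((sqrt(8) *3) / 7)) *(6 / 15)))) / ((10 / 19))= 6251 *sqrt(2) / 96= 92.09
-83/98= -0.85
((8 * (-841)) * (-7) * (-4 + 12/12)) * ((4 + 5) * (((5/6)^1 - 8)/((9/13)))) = 13163332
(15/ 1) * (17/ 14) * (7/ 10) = 51/ 4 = 12.75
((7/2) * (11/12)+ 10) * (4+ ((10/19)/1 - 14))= -125.13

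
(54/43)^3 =157464/79507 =1.98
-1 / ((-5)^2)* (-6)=6 / 25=0.24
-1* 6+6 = 0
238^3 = 13481272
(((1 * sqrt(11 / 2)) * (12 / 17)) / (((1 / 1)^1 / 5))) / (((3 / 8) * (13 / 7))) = 560 * sqrt(22) / 221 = 11.89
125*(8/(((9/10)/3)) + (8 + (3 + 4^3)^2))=1696375/3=565458.33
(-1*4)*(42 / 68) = -42 / 17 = -2.47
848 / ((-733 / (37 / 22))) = -15688 / 8063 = -1.95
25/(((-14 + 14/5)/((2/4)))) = -125/112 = -1.12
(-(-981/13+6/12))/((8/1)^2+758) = 1949/21372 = 0.09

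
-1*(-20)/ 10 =2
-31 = -31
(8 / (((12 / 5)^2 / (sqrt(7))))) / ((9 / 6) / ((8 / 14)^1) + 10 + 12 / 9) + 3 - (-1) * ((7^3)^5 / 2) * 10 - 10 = 20 * sqrt(7) / 201 + 23737807549708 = 23737807549708.26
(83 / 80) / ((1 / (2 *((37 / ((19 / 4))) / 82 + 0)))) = 3071 / 15580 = 0.20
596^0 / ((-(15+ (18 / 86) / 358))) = -15394 / 230919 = -0.07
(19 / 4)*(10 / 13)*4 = 190 / 13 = 14.62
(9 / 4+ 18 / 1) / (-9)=-9 / 4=-2.25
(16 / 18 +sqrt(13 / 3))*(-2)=-2*sqrt(39) / 3-16 / 9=-5.94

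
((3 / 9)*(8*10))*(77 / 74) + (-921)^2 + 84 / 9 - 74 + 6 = 31383773 / 37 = 848210.08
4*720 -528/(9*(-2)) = 8728/3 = 2909.33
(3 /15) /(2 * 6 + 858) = 1 /4350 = 0.00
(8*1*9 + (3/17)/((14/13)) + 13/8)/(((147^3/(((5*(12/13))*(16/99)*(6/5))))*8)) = 140494/54054891891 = 0.00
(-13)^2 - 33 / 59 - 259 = -5343 / 59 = -90.56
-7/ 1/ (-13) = 7/ 13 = 0.54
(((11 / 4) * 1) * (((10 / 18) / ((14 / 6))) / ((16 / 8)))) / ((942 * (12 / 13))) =715 / 1899072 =0.00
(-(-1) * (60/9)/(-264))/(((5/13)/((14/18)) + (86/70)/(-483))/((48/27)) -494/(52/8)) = 732550/2196654867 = 0.00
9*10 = 90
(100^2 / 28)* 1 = 2500 / 7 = 357.14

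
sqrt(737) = 27.15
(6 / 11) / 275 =6 / 3025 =0.00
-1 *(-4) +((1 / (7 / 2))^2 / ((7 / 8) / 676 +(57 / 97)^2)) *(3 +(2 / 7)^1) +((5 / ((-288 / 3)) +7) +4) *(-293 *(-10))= 9315590378000707 / 290366595120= 32082.17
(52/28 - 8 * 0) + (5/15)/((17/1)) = 670/357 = 1.88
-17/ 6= -2.83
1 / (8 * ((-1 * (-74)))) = 1 / 592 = 0.00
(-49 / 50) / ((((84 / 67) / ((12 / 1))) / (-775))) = 14539 / 2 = 7269.50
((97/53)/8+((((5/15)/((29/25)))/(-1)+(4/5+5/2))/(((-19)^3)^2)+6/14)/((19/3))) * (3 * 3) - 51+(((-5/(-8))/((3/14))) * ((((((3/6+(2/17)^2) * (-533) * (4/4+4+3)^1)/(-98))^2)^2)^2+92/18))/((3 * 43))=62412388783948795448735436591117334025615533214884206780767/44219709200033762601733607422234784091450148741080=1411415631.47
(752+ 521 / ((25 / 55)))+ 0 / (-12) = 9491 / 5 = 1898.20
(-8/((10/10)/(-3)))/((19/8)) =192/19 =10.11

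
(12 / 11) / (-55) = -12 / 605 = -0.02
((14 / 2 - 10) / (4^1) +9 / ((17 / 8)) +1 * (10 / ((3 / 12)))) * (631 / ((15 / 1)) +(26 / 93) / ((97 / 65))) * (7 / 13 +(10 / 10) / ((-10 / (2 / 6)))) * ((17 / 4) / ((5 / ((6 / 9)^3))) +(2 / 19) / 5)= 863506620389 / 3409126110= 253.29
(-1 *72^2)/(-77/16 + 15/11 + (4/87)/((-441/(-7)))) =5000776704/3326263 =1503.42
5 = 5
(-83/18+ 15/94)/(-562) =1883/237726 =0.01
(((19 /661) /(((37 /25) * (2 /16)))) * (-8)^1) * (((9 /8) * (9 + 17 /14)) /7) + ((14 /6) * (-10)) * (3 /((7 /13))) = -158236390 /1198393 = -132.04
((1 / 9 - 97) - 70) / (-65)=1502 / 585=2.57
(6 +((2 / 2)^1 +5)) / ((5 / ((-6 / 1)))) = -72 / 5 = -14.40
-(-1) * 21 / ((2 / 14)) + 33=180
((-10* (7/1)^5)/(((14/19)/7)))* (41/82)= -1596665/2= -798332.50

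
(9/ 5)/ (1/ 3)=27/ 5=5.40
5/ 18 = 0.28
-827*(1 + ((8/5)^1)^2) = -73603/25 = -2944.12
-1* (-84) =84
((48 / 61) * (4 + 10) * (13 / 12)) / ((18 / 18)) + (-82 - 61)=-7995 / 61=-131.07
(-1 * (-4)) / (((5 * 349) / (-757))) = -3028 / 1745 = -1.74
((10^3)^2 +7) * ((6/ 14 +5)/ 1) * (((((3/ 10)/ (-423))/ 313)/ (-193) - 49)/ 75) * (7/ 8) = -79300053467488597/ 25553007000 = -3103355.06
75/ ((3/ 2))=50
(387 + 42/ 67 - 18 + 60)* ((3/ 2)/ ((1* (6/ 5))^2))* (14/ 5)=335825/ 268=1253.08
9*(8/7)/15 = 0.69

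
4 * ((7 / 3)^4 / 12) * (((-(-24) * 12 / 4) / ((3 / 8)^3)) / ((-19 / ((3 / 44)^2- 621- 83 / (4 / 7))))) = 911812057856 / 1675971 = 544050.02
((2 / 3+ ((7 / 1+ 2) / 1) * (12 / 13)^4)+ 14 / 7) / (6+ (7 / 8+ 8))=0.62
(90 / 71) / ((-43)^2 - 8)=90 / 130711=0.00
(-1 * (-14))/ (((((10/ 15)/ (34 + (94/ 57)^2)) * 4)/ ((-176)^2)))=6467122816/ 1083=5971489.21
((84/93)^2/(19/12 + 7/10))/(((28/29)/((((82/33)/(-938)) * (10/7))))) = -0.00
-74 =-74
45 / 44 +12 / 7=843 / 308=2.74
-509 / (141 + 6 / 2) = -509 / 144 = -3.53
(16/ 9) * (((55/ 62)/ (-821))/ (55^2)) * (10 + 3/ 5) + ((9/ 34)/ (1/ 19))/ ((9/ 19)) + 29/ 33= 24621919259/ 2141701650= 11.50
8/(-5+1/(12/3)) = -32/19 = -1.68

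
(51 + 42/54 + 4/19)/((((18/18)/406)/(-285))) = -18046700/3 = -6015566.67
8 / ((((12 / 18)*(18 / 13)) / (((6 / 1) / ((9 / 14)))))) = 728 / 9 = 80.89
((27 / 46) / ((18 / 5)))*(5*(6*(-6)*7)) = -4725 / 23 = -205.43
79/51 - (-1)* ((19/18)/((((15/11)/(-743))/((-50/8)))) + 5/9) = 13207123/3672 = 3596.71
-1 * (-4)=4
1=1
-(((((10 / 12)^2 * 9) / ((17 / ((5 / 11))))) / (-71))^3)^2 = -3814697265625 / 22436736083599722763118546944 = -0.00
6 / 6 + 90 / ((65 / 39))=55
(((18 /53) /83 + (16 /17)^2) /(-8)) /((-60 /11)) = 6222403 /305114640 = 0.02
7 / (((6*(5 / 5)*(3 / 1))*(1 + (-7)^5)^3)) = -7 / 85440854423088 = -0.00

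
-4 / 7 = -0.57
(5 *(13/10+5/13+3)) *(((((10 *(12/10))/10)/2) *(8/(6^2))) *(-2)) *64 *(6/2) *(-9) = 701568/65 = 10793.35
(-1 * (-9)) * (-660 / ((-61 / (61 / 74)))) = 2970 / 37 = 80.27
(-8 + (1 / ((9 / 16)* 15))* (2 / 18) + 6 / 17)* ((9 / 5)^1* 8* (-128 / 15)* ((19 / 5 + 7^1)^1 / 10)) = 161462272 / 159375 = 1013.10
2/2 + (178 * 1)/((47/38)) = 144.91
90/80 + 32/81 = 985/648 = 1.52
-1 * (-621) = 621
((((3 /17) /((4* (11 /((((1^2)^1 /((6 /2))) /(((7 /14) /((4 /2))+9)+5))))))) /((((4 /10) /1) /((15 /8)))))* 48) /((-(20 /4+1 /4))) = -100 /24871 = -0.00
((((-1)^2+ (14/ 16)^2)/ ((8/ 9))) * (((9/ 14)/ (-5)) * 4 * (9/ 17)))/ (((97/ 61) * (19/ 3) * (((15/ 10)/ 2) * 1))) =-5024997/ 70181440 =-0.07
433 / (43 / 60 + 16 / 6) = 25980 / 203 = 127.98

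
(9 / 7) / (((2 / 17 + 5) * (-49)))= -51 / 9947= -0.01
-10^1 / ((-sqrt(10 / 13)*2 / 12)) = 6*sqrt(130) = 68.41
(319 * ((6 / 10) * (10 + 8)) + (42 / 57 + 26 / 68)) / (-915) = -3710537 / 985150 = -3.77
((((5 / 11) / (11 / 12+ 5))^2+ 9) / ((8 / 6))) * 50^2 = 10299841875 / 609961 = 16886.07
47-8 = 39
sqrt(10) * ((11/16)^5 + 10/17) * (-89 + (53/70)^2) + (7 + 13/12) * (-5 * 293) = -142105/12 - 5729678566457 * sqrt(10)/87346380800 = -12049.52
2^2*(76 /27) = 304 /27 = 11.26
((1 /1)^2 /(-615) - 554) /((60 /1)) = -9.23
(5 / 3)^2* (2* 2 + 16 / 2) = 100 / 3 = 33.33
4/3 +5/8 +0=47/24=1.96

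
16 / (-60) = -0.27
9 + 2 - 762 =-751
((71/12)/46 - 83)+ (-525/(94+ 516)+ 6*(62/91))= -244041691/3064152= -79.64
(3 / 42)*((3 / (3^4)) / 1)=1 / 378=0.00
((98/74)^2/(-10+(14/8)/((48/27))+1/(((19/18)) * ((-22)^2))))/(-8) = 44159192/1815615715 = 0.02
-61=-61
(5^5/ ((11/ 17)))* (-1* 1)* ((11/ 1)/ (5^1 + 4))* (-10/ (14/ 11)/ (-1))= -2921875/ 63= -46378.97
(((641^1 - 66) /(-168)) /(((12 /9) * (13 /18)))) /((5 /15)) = -15525 /1456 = -10.66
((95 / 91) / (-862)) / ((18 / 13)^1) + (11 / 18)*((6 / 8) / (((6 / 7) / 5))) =387055 / 144816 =2.67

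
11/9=1.22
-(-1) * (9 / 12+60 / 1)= 243 / 4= 60.75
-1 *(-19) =19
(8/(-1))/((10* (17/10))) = -8/17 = -0.47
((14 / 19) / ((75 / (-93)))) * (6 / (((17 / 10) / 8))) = -41664 / 1615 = -25.80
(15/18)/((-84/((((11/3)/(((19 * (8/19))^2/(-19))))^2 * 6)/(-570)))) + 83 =1542097147/18579456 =83.00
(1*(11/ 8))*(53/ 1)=583/ 8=72.88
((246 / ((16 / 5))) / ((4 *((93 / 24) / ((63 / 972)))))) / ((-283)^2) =1435 / 357517296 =0.00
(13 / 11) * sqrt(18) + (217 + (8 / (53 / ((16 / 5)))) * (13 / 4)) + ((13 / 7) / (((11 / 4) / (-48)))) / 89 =39 * sqrt(2) / 11 + 396271173 / 1816045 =223.22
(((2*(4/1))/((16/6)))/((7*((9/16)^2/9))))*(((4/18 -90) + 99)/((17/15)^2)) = 531200/6069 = 87.53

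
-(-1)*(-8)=-8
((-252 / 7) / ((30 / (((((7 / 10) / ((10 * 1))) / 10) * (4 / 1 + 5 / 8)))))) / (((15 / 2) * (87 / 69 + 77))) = -5957 / 90000000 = -0.00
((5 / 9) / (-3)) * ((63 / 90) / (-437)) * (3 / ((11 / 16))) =56 / 43263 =0.00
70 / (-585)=-14 / 117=-0.12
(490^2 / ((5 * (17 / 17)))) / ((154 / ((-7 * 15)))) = -360150 / 11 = -32740.91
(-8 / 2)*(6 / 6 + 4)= -20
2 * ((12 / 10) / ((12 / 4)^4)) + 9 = 1219 / 135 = 9.03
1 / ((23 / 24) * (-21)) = -8 / 161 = -0.05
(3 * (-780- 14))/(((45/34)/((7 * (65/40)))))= -614159/30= -20471.97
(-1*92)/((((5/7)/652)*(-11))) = 419888/55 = 7634.33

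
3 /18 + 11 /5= 71 /30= 2.37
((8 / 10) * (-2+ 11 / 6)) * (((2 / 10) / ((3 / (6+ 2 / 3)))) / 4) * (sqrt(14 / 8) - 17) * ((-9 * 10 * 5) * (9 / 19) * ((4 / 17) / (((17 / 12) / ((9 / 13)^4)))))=-18895680 / 9225203+ 9447840 * sqrt(7) / 156828451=-1.89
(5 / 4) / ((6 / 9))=15 / 8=1.88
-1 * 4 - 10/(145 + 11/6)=-3584/881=-4.07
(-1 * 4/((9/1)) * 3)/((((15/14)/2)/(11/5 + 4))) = -3472/225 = -15.43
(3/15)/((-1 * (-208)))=1/1040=0.00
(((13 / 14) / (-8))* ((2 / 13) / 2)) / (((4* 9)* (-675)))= 0.00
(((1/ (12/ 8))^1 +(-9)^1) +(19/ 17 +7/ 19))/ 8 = -6635/ 7752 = -0.86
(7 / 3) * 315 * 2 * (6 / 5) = 1764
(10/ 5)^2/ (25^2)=4/ 625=0.01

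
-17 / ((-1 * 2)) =17 / 2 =8.50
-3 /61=-0.05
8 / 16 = 1 / 2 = 0.50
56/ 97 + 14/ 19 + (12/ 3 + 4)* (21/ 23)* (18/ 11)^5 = 594027109438/ 6826790839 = 87.01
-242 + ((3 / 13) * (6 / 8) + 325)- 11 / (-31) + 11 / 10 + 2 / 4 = 85.13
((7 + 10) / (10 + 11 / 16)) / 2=136 / 171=0.80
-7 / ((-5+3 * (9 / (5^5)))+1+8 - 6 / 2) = -21875 / 3152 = -6.94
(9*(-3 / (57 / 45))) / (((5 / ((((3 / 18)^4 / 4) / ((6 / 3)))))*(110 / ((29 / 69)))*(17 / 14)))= -203 / 156900480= -0.00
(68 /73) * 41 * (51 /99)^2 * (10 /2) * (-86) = -346464760 /79497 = -4358.21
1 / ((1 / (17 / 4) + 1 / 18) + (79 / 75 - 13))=-7650 / 89167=-0.09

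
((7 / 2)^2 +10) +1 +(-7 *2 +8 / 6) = 127 / 12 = 10.58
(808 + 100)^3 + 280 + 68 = 748613660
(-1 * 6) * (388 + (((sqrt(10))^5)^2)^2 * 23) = -1380000002328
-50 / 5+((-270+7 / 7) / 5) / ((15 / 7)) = -2633 / 75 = -35.11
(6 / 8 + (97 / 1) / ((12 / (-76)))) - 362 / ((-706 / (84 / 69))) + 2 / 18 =-179125667 / 292284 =-612.85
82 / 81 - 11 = -809 / 81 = -9.99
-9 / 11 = -0.82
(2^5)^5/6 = 16777216/3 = 5592405.33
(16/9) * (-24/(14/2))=-128/21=-6.10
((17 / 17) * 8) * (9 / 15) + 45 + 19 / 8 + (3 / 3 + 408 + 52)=20527 / 40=513.18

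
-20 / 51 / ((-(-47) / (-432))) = 2880 / 799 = 3.60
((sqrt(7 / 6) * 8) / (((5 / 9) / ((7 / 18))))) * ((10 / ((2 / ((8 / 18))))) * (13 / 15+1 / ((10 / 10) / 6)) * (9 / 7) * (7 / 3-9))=-3296 * sqrt(42) / 27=-791.13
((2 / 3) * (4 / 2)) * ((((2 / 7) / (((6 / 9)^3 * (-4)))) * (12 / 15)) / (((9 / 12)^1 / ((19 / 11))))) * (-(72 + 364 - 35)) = 91428 / 385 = 237.48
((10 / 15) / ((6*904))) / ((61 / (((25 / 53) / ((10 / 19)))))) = 95 / 52607376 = 0.00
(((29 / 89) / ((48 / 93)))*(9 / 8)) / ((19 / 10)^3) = 0.10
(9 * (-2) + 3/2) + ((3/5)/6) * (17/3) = -239/15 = -15.93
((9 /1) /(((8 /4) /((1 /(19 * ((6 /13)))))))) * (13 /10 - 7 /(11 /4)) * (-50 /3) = 8905 /836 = 10.65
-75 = -75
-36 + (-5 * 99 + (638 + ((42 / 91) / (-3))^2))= 18087 / 169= 107.02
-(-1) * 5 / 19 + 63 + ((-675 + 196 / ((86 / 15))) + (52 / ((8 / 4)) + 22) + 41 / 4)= -1697075 / 3268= -519.30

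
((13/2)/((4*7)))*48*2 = 156/7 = 22.29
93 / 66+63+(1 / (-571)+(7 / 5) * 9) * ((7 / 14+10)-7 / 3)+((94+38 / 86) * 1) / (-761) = 1030773596881 / 6165994890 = 167.17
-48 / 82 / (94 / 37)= -444 / 1927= -0.23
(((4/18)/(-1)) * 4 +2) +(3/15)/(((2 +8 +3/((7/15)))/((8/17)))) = 98254/87975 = 1.12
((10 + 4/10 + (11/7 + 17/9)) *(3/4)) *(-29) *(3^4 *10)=-244184.14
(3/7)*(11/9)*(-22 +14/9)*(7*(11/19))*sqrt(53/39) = -22264*sqrt(2067)/20007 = -50.59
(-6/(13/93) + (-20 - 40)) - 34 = -1780/13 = -136.92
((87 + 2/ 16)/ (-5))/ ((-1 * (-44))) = -697/ 1760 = -0.40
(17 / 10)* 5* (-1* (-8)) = 68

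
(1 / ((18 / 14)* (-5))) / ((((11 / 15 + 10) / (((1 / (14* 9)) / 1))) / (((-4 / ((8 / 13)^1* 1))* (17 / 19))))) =221 / 330372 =0.00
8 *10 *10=800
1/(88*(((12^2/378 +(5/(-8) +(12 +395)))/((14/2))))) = 147/751685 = 0.00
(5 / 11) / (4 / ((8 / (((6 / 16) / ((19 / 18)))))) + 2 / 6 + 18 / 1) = 2280 / 92851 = 0.02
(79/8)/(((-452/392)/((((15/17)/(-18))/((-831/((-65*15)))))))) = 6290375/12770808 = 0.49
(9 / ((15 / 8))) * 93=2232 / 5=446.40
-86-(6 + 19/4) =-387/4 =-96.75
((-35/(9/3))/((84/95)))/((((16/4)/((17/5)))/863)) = -1393745/144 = -9678.78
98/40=49/20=2.45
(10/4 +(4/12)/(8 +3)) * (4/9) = 334/297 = 1.12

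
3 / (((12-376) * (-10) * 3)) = 1 / 3640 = 0.00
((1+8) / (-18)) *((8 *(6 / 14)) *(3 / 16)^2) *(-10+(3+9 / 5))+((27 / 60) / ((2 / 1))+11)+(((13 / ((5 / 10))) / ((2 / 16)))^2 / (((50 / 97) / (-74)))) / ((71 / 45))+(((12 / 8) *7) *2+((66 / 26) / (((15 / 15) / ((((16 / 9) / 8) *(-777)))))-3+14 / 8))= -4069854751439 / 1033760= -3936943.54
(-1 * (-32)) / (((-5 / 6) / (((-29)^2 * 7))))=-1130304 / 5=-226060.80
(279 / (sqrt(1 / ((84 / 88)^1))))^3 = 456070419 *sqrt(462) / 484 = 20253847.27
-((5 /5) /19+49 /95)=-54 /95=-0.57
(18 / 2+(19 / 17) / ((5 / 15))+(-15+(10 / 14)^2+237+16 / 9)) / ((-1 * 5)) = -1774097 / 37485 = -47.33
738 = 738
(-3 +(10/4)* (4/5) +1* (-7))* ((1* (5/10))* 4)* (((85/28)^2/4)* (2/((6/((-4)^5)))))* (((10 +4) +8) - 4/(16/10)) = 12022400/49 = 245355.10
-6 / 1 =-6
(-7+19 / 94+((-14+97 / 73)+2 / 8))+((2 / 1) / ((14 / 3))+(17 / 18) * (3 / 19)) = -102078055 / 5475876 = -18.64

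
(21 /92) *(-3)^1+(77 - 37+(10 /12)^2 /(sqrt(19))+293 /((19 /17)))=25 *sqrt(19) /684+526975 /1748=301.63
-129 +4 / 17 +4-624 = -12729 / 17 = -748.76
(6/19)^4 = 1296/130321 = 0.01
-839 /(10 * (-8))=839 /80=10.49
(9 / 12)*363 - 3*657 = -6795 / 4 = -1698.75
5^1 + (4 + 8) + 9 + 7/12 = 319/12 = 26.58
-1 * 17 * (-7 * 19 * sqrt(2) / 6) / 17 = 133 * sqrt(2) / 6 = 31.35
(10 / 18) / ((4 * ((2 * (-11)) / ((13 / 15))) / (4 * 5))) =-65 / 594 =-0.11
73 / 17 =4.29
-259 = -259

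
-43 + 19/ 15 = -626/ 15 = -41.73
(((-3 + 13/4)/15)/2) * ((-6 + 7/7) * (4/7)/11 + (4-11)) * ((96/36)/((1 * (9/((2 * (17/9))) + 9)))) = -0.01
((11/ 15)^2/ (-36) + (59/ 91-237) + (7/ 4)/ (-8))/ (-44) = 1395096413/ 259459200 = 5.38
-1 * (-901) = 901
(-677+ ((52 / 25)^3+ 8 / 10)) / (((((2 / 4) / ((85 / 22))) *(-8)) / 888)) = 19672007079 / 34375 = 572276.57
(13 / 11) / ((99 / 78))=338 / 363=0.93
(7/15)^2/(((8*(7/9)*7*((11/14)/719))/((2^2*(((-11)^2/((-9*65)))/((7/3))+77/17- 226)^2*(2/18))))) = 19005169253933756/190388323125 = 99823.19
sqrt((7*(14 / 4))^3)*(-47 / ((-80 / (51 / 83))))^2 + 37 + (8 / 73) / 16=52.81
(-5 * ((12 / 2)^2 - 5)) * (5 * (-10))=7750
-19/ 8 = -2.38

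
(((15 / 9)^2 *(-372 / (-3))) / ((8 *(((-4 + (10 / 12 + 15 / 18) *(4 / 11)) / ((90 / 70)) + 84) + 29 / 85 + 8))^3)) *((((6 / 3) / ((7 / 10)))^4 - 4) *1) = 52090870198111903125 / 892208986000402295247904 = 0.00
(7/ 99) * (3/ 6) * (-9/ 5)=-7/ 110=-0.06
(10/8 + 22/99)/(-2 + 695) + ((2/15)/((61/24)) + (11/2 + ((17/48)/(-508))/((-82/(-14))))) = 3521156459831/633932671680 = 5.55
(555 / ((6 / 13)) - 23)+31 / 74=43657 / 37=1179.92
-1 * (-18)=18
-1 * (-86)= 86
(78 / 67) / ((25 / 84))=6552 / 1675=3.91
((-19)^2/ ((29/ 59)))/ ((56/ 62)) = 660269/ 812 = 813.14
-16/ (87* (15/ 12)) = -64/ 435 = -0.15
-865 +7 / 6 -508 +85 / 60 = -16445 / 12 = -1370.42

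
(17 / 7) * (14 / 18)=1.89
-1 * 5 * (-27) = 135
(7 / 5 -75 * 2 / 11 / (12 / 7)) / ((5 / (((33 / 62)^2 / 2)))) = -71379 / 384400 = -0.19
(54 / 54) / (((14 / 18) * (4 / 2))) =9 / 14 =0.64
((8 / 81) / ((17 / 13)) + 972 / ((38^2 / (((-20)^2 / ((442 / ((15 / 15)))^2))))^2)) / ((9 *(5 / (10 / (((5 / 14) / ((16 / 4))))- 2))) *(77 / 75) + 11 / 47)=4469261743542938200 / 38702799930927054897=0.12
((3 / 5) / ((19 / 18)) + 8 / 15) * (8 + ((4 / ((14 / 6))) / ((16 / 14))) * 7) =5809 / 285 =20.38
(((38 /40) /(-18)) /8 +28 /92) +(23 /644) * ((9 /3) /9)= 0.31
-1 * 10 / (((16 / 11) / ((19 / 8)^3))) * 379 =-142975855 / 4096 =-34906.21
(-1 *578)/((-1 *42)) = 289/21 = 13.76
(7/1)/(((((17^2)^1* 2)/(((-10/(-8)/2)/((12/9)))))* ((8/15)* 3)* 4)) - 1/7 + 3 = 11841115/4143104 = 2.86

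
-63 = -63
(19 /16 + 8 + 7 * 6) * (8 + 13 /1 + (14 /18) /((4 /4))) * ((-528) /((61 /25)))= -14714700 /61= -241224.59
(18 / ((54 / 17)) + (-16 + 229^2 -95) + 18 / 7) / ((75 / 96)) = 35171296 / 525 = 66992.94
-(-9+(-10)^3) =1009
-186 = -186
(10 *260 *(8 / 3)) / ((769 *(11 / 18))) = 124800 / 8459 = 14.75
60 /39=20 /13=1.54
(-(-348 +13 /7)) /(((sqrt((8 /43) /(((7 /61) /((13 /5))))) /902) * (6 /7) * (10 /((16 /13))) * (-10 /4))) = -4371092 * sqrt(2386930) /773175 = -8734.38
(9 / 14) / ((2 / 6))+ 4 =83 / 14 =5.93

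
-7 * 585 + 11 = -4084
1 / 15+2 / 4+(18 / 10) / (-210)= 293 / 525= 0.56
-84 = -84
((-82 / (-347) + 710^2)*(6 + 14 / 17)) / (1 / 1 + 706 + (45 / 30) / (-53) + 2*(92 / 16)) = 4787.58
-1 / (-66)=0.02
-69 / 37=-1.86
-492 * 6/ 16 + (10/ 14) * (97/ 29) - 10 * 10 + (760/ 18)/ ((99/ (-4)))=-102669587/ 361746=-283.82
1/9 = 0.11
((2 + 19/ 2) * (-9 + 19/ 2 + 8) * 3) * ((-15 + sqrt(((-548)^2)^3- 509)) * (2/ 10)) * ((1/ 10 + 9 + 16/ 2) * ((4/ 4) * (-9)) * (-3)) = -16247223/ 40 + 5415741 * sqrt(27082163202493955)/ 200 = 4456249791442.74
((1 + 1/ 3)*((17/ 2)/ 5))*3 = 34/ 5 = 6.80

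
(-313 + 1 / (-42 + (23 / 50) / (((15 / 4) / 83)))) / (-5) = 3735091 / 59660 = 62.61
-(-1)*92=92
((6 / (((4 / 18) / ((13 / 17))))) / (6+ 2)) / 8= 351 / 1088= 0.32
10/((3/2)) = 20/3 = 6.67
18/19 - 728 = -727.05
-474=-474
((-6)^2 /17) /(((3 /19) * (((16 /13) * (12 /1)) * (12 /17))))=247 /192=1.29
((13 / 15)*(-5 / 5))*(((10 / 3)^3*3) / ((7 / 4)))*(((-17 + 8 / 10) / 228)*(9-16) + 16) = -3259880 / 3591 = -907.79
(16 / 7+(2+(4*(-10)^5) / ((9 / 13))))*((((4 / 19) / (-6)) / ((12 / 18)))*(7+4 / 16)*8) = 2111184340 / 1197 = 1763729.61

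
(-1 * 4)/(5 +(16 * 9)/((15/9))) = -20/457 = -0.04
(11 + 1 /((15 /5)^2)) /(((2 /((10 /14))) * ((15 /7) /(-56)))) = -2800 /27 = -103.70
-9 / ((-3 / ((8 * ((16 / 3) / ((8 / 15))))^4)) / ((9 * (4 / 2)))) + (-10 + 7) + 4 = 2211840001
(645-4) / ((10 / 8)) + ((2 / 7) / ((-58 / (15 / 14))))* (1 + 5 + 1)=512.76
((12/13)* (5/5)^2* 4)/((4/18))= 16.62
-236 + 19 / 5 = -1161 / 5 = -232.20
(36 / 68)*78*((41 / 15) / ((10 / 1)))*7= 33579 / 425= 79.01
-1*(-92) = 92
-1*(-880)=880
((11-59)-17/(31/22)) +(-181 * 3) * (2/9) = -16808/93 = -180.73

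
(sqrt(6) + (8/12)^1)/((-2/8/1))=-12.46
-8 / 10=-4 / 5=-0.80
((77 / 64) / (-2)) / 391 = -77 / 50048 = -0.00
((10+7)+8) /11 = 25 /11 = 2.27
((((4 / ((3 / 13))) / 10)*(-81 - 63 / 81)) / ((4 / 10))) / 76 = -2392 / 513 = -4.66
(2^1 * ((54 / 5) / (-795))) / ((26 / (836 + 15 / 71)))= -82206 / 94075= -0.87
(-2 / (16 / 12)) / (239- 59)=-1 / 120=-0.01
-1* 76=-76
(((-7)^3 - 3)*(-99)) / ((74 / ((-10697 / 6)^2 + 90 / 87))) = 6314819176523 / 4292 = 1471299901.33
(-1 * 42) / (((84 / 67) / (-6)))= 201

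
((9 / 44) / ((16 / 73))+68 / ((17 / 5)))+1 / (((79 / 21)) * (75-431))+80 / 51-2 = 5175323573 / 252441024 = 20.50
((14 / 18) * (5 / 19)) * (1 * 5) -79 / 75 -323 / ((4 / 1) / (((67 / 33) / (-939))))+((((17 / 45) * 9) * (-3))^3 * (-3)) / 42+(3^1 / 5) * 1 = 157731812771 / 2060635500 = 76.55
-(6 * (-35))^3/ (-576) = -128625/ 8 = -16078.12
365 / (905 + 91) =0.37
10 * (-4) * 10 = -400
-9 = -9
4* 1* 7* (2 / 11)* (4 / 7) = 32 / 11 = 2.91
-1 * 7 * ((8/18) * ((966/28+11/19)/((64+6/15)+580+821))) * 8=-746480/1252917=-0.60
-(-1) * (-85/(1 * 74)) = -1.15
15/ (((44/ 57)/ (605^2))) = 28450125/ 4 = 7112531.25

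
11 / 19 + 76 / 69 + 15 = 21868 / 1311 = 16.68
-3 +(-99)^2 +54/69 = 225372/23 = 9798.78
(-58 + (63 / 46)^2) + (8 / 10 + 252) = 2080829 / 10580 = 196.68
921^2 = 848241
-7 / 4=-1.75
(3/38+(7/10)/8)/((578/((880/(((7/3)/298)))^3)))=769947496777958400/1883413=408804386917.77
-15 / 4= -3.75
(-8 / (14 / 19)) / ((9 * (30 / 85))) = -646 / 189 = -3.42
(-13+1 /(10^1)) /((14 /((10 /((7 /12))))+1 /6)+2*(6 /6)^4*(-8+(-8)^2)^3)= -0.00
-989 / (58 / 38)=-18791 / 29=-647.97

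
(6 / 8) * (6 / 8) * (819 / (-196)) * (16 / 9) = -117 / 28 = -4.18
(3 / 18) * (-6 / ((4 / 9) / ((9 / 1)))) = -81 / 4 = -20.25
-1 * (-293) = 293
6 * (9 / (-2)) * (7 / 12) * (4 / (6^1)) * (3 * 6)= -189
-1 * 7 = -7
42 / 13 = 3.23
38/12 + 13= 97/6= 16.17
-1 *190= -190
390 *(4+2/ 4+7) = 4485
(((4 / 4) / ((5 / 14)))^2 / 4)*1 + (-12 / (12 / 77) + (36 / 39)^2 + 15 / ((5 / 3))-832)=-3790619 / 4225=-897.19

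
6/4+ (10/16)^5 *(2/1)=27701/16384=1.69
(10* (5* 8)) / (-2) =-200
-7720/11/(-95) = 1544/209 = 7.39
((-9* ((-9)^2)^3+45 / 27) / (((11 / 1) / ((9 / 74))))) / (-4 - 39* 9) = 148.97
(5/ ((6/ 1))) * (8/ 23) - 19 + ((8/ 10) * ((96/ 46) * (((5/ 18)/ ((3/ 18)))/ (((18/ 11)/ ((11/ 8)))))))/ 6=-11377/ 621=-18.32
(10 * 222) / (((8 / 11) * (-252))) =-2035 / 168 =-12.11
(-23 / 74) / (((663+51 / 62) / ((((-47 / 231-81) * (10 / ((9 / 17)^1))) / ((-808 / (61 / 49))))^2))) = -99186188502537025 / 37931532658170641028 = -0.00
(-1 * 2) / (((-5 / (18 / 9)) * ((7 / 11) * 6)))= 22 / 105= 0.21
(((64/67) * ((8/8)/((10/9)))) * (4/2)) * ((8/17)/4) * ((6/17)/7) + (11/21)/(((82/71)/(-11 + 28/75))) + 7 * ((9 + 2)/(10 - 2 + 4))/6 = -5344420717/1428989400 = -3.74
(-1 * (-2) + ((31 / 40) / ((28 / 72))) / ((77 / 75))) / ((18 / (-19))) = -161443 / 38808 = -4.16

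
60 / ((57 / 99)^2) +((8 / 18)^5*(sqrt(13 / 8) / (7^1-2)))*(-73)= 65340 / 361-18688*sqrt(26) / 295245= 180.67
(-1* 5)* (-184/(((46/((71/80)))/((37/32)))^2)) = 0.46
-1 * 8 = -8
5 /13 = 0.38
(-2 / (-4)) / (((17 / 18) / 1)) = 9 / 17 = 0.53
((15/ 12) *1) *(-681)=-3405/ 4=-851.25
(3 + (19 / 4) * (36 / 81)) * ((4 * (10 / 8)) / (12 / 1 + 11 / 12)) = 1.98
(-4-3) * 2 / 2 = -7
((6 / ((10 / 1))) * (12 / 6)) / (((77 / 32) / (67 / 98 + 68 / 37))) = 877728 / 698005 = 1.26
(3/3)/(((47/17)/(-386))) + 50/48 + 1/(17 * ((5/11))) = -13274197/95880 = -138.45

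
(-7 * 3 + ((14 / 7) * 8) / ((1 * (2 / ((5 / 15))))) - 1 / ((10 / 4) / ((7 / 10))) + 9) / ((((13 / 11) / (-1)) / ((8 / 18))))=31724 / 8775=3.62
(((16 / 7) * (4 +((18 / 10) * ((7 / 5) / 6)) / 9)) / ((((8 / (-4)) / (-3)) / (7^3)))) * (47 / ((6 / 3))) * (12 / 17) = 33550104 / 425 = 78941.42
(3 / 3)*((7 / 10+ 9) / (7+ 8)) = 97 / 150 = 0.65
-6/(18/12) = -4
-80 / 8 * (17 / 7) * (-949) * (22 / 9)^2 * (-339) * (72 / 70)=-7058768288 / 147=-48018831.89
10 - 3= 7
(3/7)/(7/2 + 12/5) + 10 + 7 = 7051/413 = 17.07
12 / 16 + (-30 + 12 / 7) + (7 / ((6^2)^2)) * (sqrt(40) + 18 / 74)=-1026923 / 37296 + 7 * sqrt(10) / 648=-27.50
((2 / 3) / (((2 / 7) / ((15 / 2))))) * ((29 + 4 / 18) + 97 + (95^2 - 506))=2723245 / 18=151291.39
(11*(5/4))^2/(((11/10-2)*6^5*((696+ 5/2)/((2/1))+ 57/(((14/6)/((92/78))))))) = -275275/3852339264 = -0.00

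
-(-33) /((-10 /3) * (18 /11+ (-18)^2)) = -121 /3980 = -0.03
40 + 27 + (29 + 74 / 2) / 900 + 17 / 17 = 68.07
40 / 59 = 0.68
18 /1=18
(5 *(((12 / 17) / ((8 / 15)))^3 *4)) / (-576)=-50625 / 628864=-0.08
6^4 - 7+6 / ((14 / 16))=9071 / 7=1295.86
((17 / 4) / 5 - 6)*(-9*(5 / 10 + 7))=347.62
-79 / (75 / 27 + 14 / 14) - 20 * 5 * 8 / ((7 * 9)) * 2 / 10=-50233 / 2142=-23.45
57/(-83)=-57/83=-0.69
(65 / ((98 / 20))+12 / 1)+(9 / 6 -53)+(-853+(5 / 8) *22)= -169635 / 196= -865.48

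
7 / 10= 0.70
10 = 10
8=8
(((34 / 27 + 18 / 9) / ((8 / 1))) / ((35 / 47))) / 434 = 517 / 410130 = 0.00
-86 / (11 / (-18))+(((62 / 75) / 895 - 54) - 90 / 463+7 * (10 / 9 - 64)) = -362743850452 / 1025602875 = -353.69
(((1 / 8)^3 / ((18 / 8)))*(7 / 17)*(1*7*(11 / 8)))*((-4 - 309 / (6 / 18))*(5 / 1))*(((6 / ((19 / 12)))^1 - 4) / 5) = 26411 / 39168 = 0.67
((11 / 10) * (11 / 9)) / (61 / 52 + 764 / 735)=154154 / 253689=0.61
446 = 446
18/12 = 3/2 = 1.50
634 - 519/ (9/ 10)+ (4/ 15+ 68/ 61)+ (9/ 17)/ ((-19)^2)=109904141/ 1871785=58.72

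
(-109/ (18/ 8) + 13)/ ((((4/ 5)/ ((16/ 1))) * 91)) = -7.79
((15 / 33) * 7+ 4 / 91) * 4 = 12916 / 1001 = 12.90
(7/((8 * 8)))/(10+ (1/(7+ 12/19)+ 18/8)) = 1015/114896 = 0.01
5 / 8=0.62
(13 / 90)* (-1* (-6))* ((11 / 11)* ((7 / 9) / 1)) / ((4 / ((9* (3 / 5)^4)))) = 2457 / 12500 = 0.20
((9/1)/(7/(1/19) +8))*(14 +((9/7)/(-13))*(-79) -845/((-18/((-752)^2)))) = 21742232905/12831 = 1694508.06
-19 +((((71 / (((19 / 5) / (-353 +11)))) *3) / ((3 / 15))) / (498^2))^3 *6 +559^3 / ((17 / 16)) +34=3654971464286766639469 / 22231945389092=164401783.12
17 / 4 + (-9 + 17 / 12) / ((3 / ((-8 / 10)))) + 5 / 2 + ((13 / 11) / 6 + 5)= 27659 / 1980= 13.97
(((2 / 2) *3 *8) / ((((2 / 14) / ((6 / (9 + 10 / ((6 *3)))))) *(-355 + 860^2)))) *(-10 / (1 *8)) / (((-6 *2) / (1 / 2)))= 63 / 8476676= 0.00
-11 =-11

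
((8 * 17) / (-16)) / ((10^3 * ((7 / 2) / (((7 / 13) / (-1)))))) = 17 / 13000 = 0.00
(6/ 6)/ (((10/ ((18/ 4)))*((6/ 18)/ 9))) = 243/ 20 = 12.15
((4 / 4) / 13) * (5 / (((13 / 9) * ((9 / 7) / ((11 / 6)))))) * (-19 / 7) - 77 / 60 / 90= -953513 / 912600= -1.04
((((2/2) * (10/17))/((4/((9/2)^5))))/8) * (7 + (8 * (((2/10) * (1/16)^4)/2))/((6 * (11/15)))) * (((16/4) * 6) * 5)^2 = 167612306302125/49020928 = 3419198.97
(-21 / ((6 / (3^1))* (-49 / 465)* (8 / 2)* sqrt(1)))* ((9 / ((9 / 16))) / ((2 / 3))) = 4185 / 7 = 597.86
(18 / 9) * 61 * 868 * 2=211792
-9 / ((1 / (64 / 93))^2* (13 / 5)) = -20480 / 12493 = -1.64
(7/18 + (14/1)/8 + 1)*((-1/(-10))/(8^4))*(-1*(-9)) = 113/163840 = 0.00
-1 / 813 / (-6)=0.00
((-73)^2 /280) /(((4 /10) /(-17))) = -90593 /112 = -808.87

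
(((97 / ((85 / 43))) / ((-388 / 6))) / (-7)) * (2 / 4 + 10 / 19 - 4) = -14577 / 45220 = -0.32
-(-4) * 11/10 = 22/5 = 4.40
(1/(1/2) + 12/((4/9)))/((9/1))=29/9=3.22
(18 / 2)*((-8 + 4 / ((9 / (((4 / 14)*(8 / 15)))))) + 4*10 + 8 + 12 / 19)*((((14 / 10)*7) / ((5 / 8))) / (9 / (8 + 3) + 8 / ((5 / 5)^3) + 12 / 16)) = 1800582784 / 2999625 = 600.27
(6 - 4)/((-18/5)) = -5/9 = -0.56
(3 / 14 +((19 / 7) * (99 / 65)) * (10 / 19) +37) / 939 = 7169 / 170898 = 0.04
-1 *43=-43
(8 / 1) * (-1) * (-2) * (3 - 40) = -592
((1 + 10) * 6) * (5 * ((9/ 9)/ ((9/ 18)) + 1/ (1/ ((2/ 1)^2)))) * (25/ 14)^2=309375/ 49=6313.78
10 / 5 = 2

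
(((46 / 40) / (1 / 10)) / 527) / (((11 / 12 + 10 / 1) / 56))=7728 / 69037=0.11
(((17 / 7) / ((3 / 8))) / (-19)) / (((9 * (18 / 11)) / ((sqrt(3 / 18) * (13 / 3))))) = -4862 * sqrt(6) / 290871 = -0.04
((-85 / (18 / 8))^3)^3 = -60716992766464000000000 / 387420489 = -156721171157429.42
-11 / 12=-0.92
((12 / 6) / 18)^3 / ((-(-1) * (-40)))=-1 / 29160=-0.00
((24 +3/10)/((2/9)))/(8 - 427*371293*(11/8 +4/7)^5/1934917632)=83232582301309206528/4346855780450319655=19.15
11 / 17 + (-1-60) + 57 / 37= -36993 / 629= -58.81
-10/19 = -0.53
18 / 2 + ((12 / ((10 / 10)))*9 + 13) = 130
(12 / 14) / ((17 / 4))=24 / 119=0.20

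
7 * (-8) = -56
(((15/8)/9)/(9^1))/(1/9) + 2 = 53/24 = 2.21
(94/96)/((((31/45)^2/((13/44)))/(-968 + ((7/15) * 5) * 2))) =-198651375/338272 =-587.25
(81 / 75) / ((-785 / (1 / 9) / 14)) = -42 / 19625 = -0.00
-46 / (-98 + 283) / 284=-23 / 26270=-0.00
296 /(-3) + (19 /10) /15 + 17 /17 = -4877 /50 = -97.54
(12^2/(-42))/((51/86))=-5.78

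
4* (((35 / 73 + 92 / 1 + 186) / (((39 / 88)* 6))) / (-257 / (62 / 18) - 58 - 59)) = -2520796 / 1153035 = -2.19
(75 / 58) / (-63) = -0.02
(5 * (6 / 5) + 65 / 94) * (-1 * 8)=-2516 / 47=-53.53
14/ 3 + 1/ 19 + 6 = 611/ 57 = 10.72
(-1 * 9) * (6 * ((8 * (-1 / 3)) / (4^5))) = 9 / 64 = 0.14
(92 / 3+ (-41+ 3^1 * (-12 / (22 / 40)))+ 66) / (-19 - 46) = 0.15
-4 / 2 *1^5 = -2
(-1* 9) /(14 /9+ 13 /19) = -1539 /383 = -4.02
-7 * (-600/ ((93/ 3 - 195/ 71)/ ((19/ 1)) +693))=5665800/ 936863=6.05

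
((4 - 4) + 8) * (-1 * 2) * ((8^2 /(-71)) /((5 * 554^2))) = 256 /27238795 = 0.00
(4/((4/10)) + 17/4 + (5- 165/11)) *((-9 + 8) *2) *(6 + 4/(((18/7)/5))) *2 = -2108/9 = -234.22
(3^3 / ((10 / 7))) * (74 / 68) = 6993 / 340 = 20.57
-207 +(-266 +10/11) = -5193/11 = -472.09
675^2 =455625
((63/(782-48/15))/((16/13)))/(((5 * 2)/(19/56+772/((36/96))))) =4496869/332288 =13.53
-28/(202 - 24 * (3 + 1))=-14/53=-0.26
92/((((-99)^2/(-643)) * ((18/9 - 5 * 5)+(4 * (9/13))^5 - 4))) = -21964208708/494374838265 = -0.04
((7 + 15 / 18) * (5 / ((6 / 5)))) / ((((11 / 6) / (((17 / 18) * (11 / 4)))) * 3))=19975 / 1296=15.41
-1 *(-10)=10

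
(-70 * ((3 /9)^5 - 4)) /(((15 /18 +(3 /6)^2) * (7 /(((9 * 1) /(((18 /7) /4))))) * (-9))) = -543760 /9477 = -57.38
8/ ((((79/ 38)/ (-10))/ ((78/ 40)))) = -5928/ 79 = -75.04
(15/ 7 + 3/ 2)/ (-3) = -17/ 14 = -1.21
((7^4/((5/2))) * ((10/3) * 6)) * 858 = 16480464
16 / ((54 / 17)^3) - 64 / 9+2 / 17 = -2173048 / 334611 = -6.49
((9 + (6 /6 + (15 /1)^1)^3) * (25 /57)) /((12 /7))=718375 /684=1050.26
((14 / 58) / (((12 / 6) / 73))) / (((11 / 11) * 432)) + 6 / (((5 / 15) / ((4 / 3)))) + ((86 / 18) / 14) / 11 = 46402691 / 1929312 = 24.05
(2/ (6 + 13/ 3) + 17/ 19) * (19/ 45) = 641/ 1395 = 0.46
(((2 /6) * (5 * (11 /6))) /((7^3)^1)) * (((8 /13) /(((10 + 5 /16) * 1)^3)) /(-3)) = -16384 /9833098275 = -0.00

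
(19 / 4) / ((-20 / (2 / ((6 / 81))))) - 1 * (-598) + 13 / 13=592.59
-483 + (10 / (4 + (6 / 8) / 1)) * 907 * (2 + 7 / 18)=697427 / 171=4078.52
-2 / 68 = -0.03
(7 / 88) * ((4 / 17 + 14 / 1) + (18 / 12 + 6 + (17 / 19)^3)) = 36650901 / 20522128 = 1.79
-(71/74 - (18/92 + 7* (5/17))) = 18735/14467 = 1.30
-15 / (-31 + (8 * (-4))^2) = -5 / 331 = -0.02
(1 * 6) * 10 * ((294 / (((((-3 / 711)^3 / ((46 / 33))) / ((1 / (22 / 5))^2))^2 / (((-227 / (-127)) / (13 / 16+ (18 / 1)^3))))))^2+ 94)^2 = 2815695379076570563201476000000000000000000000.00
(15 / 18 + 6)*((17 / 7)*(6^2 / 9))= 1394 / 21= 66.38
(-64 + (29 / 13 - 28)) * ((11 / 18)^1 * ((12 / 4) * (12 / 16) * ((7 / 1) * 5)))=-449295 / 104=-4320.14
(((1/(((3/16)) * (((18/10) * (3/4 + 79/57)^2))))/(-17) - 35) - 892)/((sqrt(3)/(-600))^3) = 89704807144000000 * sqrt(3)/4031873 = 38536254404.98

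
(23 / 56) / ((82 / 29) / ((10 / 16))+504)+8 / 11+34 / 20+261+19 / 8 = 265.80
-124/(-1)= 124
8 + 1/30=241/30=8.03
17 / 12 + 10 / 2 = 77 / 12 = 6.42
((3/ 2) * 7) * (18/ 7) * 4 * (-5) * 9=-4860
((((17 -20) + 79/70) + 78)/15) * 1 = 5329/1050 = 5.08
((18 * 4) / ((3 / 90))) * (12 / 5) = 5184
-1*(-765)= 765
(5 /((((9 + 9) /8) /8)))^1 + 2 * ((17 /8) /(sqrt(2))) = 17 * sqrt(2) /8 + 160 /9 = 20.78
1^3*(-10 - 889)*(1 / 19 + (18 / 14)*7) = -154628 / 19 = -8138.32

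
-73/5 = -14.60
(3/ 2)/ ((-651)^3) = -1/ 183929634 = -0.00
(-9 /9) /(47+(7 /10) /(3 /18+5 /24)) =-15 /733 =-0.02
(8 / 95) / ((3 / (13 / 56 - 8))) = -29 / 133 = -0.22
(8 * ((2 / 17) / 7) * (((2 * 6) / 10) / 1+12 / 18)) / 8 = 8 / 255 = 0.03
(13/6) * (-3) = -13/2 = -6.50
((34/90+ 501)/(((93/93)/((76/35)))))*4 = 6858848/1575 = 4354.82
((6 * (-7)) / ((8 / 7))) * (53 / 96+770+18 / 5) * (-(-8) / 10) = -18208057 / 800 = -22760.07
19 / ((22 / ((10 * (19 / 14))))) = 1805 / 154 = 11.72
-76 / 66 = -38 / 33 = -1.15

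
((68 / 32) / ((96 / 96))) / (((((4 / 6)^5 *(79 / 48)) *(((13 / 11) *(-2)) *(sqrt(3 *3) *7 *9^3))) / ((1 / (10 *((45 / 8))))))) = -187 / 38820600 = -0.00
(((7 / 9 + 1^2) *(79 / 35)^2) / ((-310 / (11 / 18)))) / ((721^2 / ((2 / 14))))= -274604 / 55965627199125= -0.00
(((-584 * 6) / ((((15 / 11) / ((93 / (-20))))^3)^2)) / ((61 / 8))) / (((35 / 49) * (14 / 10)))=-344326452986912979 / 476562500000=-722521.08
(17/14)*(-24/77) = -204/539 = -0.38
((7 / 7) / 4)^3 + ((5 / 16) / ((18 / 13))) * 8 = 1.82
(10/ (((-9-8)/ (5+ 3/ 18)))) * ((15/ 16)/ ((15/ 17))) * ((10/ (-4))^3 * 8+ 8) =6045/ 16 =377.81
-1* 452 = -452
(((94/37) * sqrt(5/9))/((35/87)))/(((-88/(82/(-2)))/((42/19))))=167649 * sqrt(5)/77330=4.85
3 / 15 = 1 / 5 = 0.20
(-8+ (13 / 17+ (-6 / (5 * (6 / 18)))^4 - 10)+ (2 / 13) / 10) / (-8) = -5205299 / 276250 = -18.84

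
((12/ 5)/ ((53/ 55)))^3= 15.45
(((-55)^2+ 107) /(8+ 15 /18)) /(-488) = -2349 /3233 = -0.73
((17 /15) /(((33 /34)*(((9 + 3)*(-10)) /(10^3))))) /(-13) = 2890 /3861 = 0.75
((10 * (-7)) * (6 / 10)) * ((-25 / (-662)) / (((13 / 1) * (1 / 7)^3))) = -180075 / 4303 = -41.85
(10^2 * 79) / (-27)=-7900 / 27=-292.59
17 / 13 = 1.31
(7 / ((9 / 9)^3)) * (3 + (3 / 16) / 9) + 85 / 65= 14011 / 624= 22.45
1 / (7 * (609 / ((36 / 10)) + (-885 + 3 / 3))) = -6 / 30023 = -0.00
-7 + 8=1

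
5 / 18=0.28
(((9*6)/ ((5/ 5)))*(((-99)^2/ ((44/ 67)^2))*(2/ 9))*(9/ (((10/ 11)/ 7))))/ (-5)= -755943111/ 200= -3779715.56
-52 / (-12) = 13 / 3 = 4.33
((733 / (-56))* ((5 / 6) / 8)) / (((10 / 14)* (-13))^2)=-5131 / 324480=-0.02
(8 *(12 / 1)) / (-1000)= -12 / 125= -0.10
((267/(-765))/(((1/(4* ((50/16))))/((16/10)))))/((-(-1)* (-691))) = 356/35241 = 0.01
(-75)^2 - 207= 5418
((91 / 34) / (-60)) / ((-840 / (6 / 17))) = 0.00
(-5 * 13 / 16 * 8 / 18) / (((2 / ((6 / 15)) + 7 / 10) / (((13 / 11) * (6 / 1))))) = -4225 / 1881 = -2.25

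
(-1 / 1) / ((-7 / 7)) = 1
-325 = -325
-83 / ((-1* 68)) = 1.22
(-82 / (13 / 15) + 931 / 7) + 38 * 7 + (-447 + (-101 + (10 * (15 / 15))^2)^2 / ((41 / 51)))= -75351 / 533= -141.37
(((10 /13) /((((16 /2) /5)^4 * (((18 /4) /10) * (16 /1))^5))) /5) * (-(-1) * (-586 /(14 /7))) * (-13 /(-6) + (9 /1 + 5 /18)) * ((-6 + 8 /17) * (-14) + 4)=-10197201171875 /30788409360384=-0.33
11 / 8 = 1.38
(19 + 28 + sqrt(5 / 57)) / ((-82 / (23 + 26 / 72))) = -39527 / 2952 - 841 * sqrt(285) / 168264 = -13.47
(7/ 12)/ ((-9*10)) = -7/ 1080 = -0.01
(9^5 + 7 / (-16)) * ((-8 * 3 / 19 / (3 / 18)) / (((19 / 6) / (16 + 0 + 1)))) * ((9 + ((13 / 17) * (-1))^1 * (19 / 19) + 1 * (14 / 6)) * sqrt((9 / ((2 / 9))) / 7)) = -5892574149 * sqrt(14) / 361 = -61074774.49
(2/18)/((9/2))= 2/81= 0.02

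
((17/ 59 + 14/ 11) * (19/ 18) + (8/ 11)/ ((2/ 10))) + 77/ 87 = 2089921/ 338778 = 6.17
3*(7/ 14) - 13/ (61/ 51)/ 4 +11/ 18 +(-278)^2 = 169714333/ 2196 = 77283.39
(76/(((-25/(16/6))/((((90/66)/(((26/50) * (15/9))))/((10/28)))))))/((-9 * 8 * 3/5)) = 1064/1287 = 0.83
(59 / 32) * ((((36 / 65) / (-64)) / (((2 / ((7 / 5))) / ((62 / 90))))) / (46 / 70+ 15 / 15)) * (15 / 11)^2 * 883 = -712218087 / 93423616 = -7.62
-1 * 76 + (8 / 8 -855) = -930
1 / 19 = 0.05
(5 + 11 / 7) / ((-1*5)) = -46 / 35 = -1.31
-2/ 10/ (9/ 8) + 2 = 82/ 45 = 1.82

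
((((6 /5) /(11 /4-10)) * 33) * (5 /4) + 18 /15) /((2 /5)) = -408 /29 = -14.07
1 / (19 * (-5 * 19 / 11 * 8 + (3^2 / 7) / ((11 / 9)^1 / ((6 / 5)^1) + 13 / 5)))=-75229 / 98247290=-0.00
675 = 675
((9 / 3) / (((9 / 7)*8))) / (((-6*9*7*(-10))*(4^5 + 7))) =1 / 13361760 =0.00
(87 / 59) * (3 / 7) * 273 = 10179 / 59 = 172.53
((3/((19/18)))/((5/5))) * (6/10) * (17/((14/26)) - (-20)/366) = 2187702/40565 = 53.93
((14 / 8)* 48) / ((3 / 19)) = 532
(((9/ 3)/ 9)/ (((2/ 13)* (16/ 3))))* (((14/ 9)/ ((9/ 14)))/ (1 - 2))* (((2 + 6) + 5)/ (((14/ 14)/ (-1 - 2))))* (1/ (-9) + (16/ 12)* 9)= 886067/ 1944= 455.80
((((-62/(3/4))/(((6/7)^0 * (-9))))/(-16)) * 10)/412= -155/11124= -0.01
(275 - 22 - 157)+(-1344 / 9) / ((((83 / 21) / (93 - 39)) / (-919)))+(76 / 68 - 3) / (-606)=801676422032 / 427533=1875121.74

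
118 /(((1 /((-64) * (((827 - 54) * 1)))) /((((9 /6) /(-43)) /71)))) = 8756544 /3053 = 2868.18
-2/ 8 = -1/ 4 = -0.25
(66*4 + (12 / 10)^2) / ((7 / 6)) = 5688 / 25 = 227.52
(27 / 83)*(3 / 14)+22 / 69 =31153 / 80178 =0.39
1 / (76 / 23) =23 / 76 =0.30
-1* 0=0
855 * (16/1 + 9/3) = 16245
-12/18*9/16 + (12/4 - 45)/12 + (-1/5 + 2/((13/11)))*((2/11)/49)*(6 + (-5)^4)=-106773/280280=-0.38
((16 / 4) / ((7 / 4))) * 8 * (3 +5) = 1024 / 7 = 146.29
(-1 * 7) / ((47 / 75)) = -525 / 47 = -11.17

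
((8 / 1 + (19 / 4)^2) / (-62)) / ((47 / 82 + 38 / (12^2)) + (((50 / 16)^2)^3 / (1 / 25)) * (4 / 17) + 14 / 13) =-81669040128 / 907952599528859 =-0.00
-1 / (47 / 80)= -80 / 47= -1.70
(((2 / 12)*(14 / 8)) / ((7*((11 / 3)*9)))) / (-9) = -1 / 7128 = -0.00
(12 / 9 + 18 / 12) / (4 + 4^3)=1 / 24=0.04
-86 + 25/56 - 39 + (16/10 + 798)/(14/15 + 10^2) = -4944243/42392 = -116.63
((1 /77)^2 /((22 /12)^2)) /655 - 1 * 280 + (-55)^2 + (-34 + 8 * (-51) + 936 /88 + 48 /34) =18493412899342 /7988349215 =2315.05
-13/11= -1.18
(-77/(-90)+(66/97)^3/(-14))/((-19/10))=-478993427/1092469581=-0.44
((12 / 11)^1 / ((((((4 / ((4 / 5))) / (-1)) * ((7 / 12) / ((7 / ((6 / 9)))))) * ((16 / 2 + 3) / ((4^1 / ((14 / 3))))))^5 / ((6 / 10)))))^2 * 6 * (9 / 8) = 1888627587614233803620352 / 216437582320051337531494140625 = 0.00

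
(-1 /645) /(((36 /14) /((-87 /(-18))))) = -203 /69660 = -0.00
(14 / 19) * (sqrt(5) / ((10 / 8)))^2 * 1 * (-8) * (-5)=1792 / 19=94.32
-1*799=-799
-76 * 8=-608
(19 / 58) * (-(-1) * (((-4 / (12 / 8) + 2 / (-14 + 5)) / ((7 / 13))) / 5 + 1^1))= -437 / 18270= -0.02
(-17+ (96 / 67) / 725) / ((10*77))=-825679 / 37402750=-0.02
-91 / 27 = -3.37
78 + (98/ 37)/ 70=14437/ 185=78.04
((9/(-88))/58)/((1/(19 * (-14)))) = 1197/2552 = 0.47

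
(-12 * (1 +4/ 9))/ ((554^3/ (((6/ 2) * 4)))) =-0.00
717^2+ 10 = 514099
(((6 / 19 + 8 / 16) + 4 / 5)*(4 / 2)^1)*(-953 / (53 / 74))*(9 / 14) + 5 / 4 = -389528347 / 140980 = -2763.00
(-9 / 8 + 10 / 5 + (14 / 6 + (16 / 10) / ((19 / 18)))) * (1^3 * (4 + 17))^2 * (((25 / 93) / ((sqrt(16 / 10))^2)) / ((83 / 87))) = 1147919325 / 3128768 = 366.89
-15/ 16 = -0.94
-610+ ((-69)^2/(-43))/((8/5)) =-233645/344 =-679.20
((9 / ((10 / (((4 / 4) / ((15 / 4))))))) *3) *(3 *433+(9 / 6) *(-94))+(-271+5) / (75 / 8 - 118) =18166636 / 21725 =836.21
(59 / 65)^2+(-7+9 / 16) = -379479 / 67600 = -5.61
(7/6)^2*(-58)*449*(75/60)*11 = -35091595/72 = -487383.26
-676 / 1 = -676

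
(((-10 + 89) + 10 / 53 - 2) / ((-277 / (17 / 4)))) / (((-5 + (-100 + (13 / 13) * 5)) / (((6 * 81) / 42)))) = 5633307 / 41106800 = 0.14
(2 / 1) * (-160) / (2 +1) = -320 / 3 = -106.67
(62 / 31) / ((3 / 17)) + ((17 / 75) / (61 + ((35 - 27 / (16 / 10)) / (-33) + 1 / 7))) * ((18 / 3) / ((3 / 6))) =95557442 / 8398275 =11.38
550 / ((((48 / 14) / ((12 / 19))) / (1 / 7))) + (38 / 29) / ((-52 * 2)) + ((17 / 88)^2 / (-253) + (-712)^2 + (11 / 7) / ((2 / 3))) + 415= 49843510378806707 / 98237851712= 507375.82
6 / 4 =3 / 2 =1.50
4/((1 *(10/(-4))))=-8/5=-1.60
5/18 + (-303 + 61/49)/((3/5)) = -443335/882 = -502.65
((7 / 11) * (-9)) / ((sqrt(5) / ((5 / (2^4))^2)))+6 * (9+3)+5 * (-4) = 52 -315 * sqrt(5) / 2816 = 51.75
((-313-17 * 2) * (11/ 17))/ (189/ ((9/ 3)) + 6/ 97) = -370249/ 103989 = -3.56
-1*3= -3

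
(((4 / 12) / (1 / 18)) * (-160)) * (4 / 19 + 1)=-22080 / 19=-1162.11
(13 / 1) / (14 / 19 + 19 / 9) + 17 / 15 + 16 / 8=56234 / 7305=7.70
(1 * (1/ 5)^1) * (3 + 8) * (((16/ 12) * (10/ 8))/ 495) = 1/ 135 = 0.01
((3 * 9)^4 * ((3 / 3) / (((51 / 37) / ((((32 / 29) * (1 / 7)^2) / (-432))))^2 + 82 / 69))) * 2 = 0.00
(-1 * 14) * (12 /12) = -14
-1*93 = -93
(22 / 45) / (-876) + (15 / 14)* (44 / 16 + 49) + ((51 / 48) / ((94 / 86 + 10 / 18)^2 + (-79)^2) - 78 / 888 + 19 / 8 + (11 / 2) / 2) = 2309810507719056329 / 38189288931791760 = 60.48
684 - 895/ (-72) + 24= 51871/ 72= 720.43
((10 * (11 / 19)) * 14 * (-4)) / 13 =-6160 / 247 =-24.94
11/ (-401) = -0.03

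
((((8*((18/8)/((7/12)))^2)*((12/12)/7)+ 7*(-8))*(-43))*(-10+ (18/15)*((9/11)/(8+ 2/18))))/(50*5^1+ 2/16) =-16591609856/250515195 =-66.23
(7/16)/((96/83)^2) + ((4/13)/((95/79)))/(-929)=55280375149/169178480640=0.33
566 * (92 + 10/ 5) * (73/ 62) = 1941946/ 31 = 62643.42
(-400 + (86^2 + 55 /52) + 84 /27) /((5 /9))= 3276079 /260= 12600.30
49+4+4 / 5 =269 / 5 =53.80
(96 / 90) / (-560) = -1 / 525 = -0.00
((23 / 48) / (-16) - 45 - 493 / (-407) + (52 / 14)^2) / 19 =-459834817 / 291008256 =-1.58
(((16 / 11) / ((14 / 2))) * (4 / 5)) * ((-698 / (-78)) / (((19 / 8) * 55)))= 178688 / 15690675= 0.01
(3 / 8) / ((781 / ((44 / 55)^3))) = 24 / 97625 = 0.00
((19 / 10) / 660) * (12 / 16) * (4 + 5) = 171 / 8800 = 0.02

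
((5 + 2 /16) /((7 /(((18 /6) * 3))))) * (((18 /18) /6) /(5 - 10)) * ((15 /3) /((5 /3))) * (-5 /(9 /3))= 123 /112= 1.10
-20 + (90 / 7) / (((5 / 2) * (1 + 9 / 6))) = -628 / 35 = -17.94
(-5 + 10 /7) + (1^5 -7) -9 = -130 /7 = -18.57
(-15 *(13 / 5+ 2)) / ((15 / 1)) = -4.60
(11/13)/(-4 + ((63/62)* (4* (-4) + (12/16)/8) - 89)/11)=-240064/3847207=-0.06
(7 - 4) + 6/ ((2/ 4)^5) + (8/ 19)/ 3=11123/ 57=195.14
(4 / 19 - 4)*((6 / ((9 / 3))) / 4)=-1.89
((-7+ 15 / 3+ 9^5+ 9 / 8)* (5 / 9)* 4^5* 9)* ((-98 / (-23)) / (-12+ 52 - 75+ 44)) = 29627987200 / 207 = 143130372.95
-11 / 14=-0.79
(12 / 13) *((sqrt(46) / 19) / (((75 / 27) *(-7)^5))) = -108 *sqrt(46) / 103783225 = -0.00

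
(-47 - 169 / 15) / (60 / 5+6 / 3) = -437 / 105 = -4.16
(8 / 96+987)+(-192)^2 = 454213 / 12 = 37851.08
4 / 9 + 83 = 751 / 9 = 83.44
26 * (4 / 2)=52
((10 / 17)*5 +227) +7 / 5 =19664 / 85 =231.34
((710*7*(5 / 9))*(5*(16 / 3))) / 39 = 1988000 / 1053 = 1887.94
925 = 925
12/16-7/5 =-13/20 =-0.65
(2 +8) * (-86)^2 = 73960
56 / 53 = 1.06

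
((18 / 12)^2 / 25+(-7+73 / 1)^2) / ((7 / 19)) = 8276571 / 700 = 11823.67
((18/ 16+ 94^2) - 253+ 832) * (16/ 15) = 150658/ 15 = 10043.87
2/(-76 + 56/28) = -1/37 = -0.03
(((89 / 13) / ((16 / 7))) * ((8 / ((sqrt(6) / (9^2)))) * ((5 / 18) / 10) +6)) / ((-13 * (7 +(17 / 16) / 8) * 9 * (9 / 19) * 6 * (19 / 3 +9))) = -23674 * sqrt(6) / 95818437 - 47348 / 95818437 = -0.00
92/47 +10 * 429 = 201722/47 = 4291.96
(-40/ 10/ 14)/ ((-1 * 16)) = 1/ 56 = 0.02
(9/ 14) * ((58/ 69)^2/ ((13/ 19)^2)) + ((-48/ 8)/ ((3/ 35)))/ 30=-2559043/ 1877421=-1.36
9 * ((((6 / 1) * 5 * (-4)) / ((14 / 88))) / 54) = -880 / 7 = -125.71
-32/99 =-0.32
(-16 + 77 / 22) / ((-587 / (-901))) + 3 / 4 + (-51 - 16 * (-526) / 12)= 4451081 / 7044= 631.90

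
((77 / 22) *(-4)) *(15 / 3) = -70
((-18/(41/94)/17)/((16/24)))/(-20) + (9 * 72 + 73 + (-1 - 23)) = 4859359/6970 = 697.18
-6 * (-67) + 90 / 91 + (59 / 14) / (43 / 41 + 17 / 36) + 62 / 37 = 407.44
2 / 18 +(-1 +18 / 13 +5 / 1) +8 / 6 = 799 / 117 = 6.83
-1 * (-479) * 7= 3353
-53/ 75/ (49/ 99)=-1749/ 1225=-1.43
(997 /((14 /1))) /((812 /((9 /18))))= 997 /22736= 0.04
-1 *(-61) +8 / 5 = 313 / 5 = 62.60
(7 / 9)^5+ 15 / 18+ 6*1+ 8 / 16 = 449833 / 59049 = 7.62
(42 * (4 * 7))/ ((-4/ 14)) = -4116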